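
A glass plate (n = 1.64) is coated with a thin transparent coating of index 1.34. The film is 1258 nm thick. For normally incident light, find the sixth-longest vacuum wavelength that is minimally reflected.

613 nm

Top surface (1.0 → 1.34): reflection off a higher-index medium gives a half-wave phase shift.
Ray reflecting at the bottom interface goes from n = 1.34 toward n = 1.64: a half-wave phase shift.
Zero or two π shifts → no net half-wave offset.
For weak reflection here: 2 n t = (m + ½) λ.
λ = 2 n t / (m + ½). The sixth-longest wavelength is m = 5: λ = 2 × 1.34 × 1258 / 5.50 = 613 nm.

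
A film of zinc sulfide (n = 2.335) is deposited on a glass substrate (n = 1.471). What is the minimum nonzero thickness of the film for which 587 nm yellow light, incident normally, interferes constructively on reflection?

Top surface (1.0 → 2.335): reflection off a higher-index medium gives a half-wave phase shift.
Bottom surface (2.335 → 1.471): reflection off a lower-index medium gives no phase shift.
The two reflections differ by half a wavelength.
So the condition for constructive reflection is 2 n t = (m + ½) λ.
Minimum at m = 0: t = λ / (4 n) = 587 / (4 × 2.335) = 62.8 nm.

62.8 nm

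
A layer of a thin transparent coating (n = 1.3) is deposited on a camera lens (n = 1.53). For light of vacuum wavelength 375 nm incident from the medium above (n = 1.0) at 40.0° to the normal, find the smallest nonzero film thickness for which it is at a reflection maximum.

At the upper boundary (n = 1.0 to n = 1.3) the reflected ray undergoes a half-wave phase shift.
Bottom surface (1.3 → 1.53): reflection off a higher-index medium gives a half-wave phase shift.
The two reflections carry the same phase change, so no net offset.
For bright reflection here: 2 n t cos θ_r = m λ.
Snell's law: 1.0 sin 40.0° = 1.3 sin θ_r → sin θ_r = 0.494, cos θ_r = 0.869.
Minimum nonzero at m = 1: t = λ / (2 n cos θ_r) = 375 / (2 × 1.3 × 0.869) = 166 nm.

166 nm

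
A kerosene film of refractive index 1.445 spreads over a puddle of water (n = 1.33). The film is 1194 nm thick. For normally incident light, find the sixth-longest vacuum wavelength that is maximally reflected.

627 nm

At the upper boundary (n = 1.0 to n = 1.445) the reflected ray undergoes a half-wave phase shift.
Ray reflecting at the bottom interface goes from n = 1.445 toward n = 1.33: no phase shift.
The two reflections differ by half a wavelength.
With one net inversion, constructive interference in reflection requires 2 n t = (m + ½) λ.
λ = 2 n t / (m + ½). The sixth-longest wavelength is m = 5: λ = 2 × 1.445 × 1194 / 5.50 = 627 nm.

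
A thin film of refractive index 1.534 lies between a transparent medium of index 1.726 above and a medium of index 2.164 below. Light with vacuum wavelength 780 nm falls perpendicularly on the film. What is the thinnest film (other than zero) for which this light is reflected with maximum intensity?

127 nm

Ray reflecting at the top interface goes from n = 1.726 toward n = 1.534: no phase shift.
At the lower boundary (n = 1.534 to n = 2.164) the reflected ray undergoes a half-wave phase shift.
The two reflections differ by half a wavelength.
So the condition for constructive reflection is 2 n t = (m + ½) λ.
Minimum at m = 0: t = λ / (4 n) = 780 / (4 × 1.534) = 127 nm.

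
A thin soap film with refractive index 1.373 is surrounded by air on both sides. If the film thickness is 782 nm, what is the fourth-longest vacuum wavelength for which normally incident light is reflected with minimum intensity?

Top surface (1.0 → 1.373): reflection off a higher-index medium gives a half-wave phase shift.
At the lower boundary (n = 1.373 to n = 1.0) the reflected ray undergoes no phase shift.
Net: one phase inversion between the two reflected rays.
For weak reflection here: 2 n t = m λ.
λ = 2 n t / m. The fourth-longest wavelength is m = 4: λ = 2 × 1.373 × 782 / 4.00 = 537 nm.

537 nm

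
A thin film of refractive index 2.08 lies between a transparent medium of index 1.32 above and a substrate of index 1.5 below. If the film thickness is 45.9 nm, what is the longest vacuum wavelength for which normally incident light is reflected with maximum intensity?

382 nm

Top surface (1.32 → 2.08): reflection off a higher-index medium gives a half-wave phase shift.
At the lower boundary (n = 2.08 to n = 1.5) the reflected ray undergoes no phase shift.
Net: one phase inversion between the two reflected rays.
With one net inversion, constructive interference in reflection requires 2 n t = (m + ½) λ.
λ = 2 n t / (m + ½). The longest wavelength is m = 0: λ = 2 × 2.08 × 45.9 / 0.500 = 382 nm.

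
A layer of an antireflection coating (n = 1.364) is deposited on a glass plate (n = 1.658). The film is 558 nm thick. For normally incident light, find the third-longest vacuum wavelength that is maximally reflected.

Top surface (1.0 → 1.364): reflection off a higher-index medium gives a half-wave phase shift.
Bottom surface (1.364 → 1.658): reflection off a higher-index medium gives a half-wave phase shift.
The two reflections carry the same phase change, so no net offset.
So the condition for constructive reflection is 2 n t = m λ.
λ = 2 n t / m. The third-longest wavelength is m = 3: λ = 2 × 1.364 × 558 / 3.00 = 507 nm.

507 nm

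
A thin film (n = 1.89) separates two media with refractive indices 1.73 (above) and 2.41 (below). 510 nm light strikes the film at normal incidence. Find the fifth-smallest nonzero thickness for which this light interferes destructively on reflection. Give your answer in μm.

At the upper boundary (n = 1.73 to n = 1.89) the reflected ray undergoes a half-wave phase shift.
Bottom surface (1.89 → 2.41): reflection off a higher-index medium gives a half-wave phase shift.
Net: no relative phase inversion (both shifts match).
With no net inversion, destructive interference in reflection requires 2 n t = (m + ½) λ.
The fifth-smallest nonzero thickness corresponds to m = 4: t = (m + ½) λ / (2 n) = 4.50 × 510 / (2 × 1.89) = 607 nm.

0.607 μm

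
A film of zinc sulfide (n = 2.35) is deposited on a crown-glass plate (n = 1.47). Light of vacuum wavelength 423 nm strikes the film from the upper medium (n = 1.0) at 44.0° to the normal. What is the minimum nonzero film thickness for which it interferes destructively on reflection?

At the upper boundary (n = 1.0 to n = 2.35) the reflected ray undergoes a half-wave phase shift.
Ray reflecting at the bottom interface goes from n = 2.35 toward n = 1.47: no phase shift.
The two reflections differ by half a wavelength.
So the condition for destructive reflection is 2 n t cos θ_r = m λ.
Snell's law: 1.0 sin 44.0° = 2.35 sin θ_r → sin θ_r = 0.296, cos θ_r = 0.955.
Minimum nonzero at m = 1: t = λ / (2 n cos θ_r) = 423 / (2 × 2.35 × 0.955) = 94.2 nm.

94.2 nm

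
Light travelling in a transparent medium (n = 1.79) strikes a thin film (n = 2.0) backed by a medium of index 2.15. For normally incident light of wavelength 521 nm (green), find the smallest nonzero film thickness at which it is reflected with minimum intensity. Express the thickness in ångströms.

Top surface (1.79 → 2.0): reflection off a higher-index medium gives a half-wave phase shift.
Ray reflecting at the bottom interface goes from n = 2.0 toward n = 2.15: a half-wave phase shift.
Zero or two π shifts → no net half-wave offset.
With no net inversion, destructive interference in reflection requires 2 n t = (m + ½) λ.
Minimum at m = 0: t = λ / (4 n) = 521 / (4 × 2.0) = 65.1 nm.

651 Å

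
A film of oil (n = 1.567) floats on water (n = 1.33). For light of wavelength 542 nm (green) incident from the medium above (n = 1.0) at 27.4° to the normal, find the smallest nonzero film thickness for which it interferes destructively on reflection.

Ray reflecting at the top interface goes from n = 1.0 toward n = 1.567: a half-wave phase shift.
Bottom surface (1.567 → 1.33): reflection off a lower-index medium gives no phase shift.
Exactly one π shift → a net half-wave offset.
For dark reflection here: 2 n t cos θ_r = m λ.
Snell's law: 1.0 sin 27.4° = 1.567 sin θ_r → sin θ_r = 0.294, cos θ_r = 0.956.
Minimum nonzero at m = 1: t = λ / (2 n cos θ_r) = 542 / (2 × 1.567 × 0.956) = 181 nm.

181 nm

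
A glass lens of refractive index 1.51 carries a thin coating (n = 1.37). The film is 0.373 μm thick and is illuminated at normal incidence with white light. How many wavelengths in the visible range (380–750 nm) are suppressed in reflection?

2

At the upper boundary (n = 1.0 to n = 1.37) the reflected ray undergoes a half-wave phase shift.
At the lower boundary (n = 1.37 to n = 1.51) the reflected ray undergoes a half-wave phase shift.
Net: no relative phase inversion (both shifts match).
With no net inversion, destructive interference in reflection requires 2 n t = (m + ½) λ.
λ = 2 n t / (m + ½) = 1022 / (m + ½) nm.
m=0: 2044 nm (IR); m=1: 681 nm (visible); m=2: 409 nm (visible); m=3: 292 nm (UV).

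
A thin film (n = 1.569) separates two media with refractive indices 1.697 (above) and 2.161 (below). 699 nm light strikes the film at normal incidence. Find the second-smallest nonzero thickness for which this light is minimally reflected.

446 nm

Top surface (1.697 → 1.569): reflection off a lower-index medium gives no phase shift.
Bottom surface (1.569 → 2.161): reflection off a higher-index medium gives a half-wave phase shift.
The two reflections differ by half a wavelength.
For dark reflection here: 2 n t = m λ.
The second-smallest nonzero thickness corresponds to m = 2: t = m λ / (2 n) = 2.00 × 699 / (2 × 1.569) = 446 nm.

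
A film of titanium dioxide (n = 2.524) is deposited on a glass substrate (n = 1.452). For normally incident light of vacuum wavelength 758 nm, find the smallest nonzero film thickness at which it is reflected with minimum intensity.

At the upper boundary (n = 1.0 to n = 2.524) the reflected ray undergoes a half-wave phase shift.
At the lower boundary (n = 2.524 to n = 1.452) the reflected ray undergoes no phase shift.
Net: one phase inversion between the two reflected rays.
With one net inversion, destructive interference in reflection requires 2 n t = m λ.
Minimum nonzero at m = 1: t = λ / (2 n) = 758 / (2 × 2.524) = 150 nm.

150 nm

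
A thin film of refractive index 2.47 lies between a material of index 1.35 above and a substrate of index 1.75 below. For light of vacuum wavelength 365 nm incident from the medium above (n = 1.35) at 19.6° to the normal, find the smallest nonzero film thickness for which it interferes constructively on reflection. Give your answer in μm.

At the upper boundary (n = 1.35 to n = 2.47) the reflected ray undergoes a half-wave phase shift.
Bottom surface (2.47 → 1.75): reflection off a lower-index medium gives no phase shift.
Net: one phase inversion between the two reflected rays.
With one net inversion, constructive interference in reflection requires 2 n t cos θ_r = (m + ½) λ.
Snell's law: 1.35 sin 19.6° = 2.47 sin θ_r → sin θ_r = 0.183, cos θ_r = 0.983.
Minimum at m = 0: t = λ / (4 n cos θ_r) = 365 / (4 × 2.47 × 0.983) = 37.6 nm.

0.0376 μm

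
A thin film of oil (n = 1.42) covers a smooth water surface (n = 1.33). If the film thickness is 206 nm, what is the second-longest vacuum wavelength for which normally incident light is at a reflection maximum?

Ray reflecting at the top interface goes from n = 1.0 toward n = 1.42: a half-wave phase shift.
Ray reflecting at the bottom interface goes from n = 1.42 toward n = 1.33: no phase shift.
Net: one phase inversion between the two reflected rays.
For maximum reflection here: 2 n t = (m + ½) λ.
λ = 2 n t / (m + ½). The second-longest wavelength is m = 1: λ = 2 × 1.42 × 206 / 1.50 = 390 nm.

390 nm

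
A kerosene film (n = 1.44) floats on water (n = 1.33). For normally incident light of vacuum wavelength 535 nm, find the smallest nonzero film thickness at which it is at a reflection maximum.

92.9 nm

Top surface (1.0 → 1.44): reflection off a higher-index medium gives a half-wave phase shift.
At the lower boundary (n = 1.44 to n = 1.33) the reflected ray undergoes no phase shift.
The two reflections differ by half a wavelength.
For maximum reflection here: 2 n t = (m + ½) λ.
Minimum at m = 0: t = λ / (4 n) = 535 / (4 × 1.44) = 92.9 nm.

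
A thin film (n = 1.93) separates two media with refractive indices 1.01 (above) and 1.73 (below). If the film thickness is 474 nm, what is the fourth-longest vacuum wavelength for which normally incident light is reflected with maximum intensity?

Top surface (1.01 → 1.93): reflection off a higher-index medium gives a half-wave phase shift.
Bottom surface (1.93 → 1.73): reflection off a lower-index medium gives no phase shift.
Net: one phase inversion between the two reflected rays.
So the condition for constructive reflection is 2 n t = (m + ½) λ.
λ = 2 n t / (m + ½). The fourth-longest wavelength is m = 3: λ = 2 × 1.93 × 474 / 3.50 = 523 nm.

523 nm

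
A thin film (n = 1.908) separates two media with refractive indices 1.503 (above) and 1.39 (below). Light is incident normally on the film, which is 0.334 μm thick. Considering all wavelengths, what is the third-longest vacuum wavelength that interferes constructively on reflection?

510 nm

Top surface (1.503 → 1.908): reflection off a higher-index medium gives a half-wave phase shift.
Ray reflecting at the bottom interface goes from n = 1.908 toward n = 1.39: no phase shift.
The two reflections differ by half a wavelength.
For strong reflection here: 2 n t = (m + ½) λ.
λ = 2 n t / (m + ½). The third-longest wavelength is m = 2: λ = 2 × 1.908 × 334 / 2.50 = 510 nm.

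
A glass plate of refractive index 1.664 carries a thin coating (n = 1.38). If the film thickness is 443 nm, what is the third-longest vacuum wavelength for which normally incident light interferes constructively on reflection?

408 nm

At the upper boundary (n = 1.0 to n = 1.38) the reflected ray undergoes a half-wave phase shift.
Bottom surface (1.38 → 1.664): reflection off a higher-index medium gives a half-wave phase shift.
Zero or two π shifts → no net half-wave offset.
With no net inversion, constructive interference in reflection requires 2 n t = m λ.
λ = 2 n t / m. The third-longest wavelength is m = 3: λ = 2 × 1.38 × 443 / 3.00 = 408 nm.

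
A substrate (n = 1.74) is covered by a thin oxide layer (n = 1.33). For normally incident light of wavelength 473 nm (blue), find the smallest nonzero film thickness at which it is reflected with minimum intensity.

Ray reflecting at the top interface goes from n = 1.0 toward n = 1.33: a half-wave phase shift.
Ray reflecting at the bottom interface goes from n = 1.33 toward n = 1.74: a half-wave phase shift.
Net: no relative phase inversion (both shifts match).
For dark reflection here: 2 n t = (m + ½) λ.
Minimum at m = 0: t = λ / (4 n) = 473 / (4 × 1.33) = 88.9 nm.

88.9 nm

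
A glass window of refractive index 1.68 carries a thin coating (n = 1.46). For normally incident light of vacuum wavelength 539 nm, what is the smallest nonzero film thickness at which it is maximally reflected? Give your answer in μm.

Top surface (1.0 → 1.46): reflection off a higher-index medium gives a half-wave phase shift.
Ray reflecting at the bottom interface goes from n = 1.46 toward n = 1.68: a half-wave phase shift.
Net: no relative phase inversion (both shifts match).
So the condition for constructive reflection is 2 n t = m λ.
The smallest nonzero thickness corresponds to m = 1: t = m λ / (2 n) = 1.00 × 539 / (2 × 1.46) = 185 nm.

0.185 μm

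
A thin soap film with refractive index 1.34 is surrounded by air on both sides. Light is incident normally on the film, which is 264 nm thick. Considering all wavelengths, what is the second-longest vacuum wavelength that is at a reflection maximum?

Top surface (1.0 → 1.34): reflection off a higher-index medium gives a half-wave phase shift.
Ray reflecting at the bottom interface goes from n = 1.34 toward n = 1.0: no phase shift.
Exactly one π shift → a net half-wave offset.
For strong reflection here: 2 n t = (m + ½) λ.
λ = 2 n t / (m + ½). The second-longest wavelength is m = 1: λ = 2 × 1.34 × 264 / 1.50 = 472 nm.

472 nm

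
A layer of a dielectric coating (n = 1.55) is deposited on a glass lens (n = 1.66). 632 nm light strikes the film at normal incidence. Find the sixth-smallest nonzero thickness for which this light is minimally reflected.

1121 nm

Top surface (1.0 → 1.55): reflection off a higher-index medium gives a half-wave phase shift.
Ray reflecting at the bottom interface goes from n = 1.55 toward n = 1.66: a half-wave phase shift.
The two reflections carry the same phase change, so no net offset.
So the condition for destructive reflection is 2 n t = (m + ½) λ.
The sixth-smallest nonzero thickness corresponds to m = 5: t = (m + ½) λ / (2 n) = 5.50 × 632 / (2 × 1.55) = 1121 nm.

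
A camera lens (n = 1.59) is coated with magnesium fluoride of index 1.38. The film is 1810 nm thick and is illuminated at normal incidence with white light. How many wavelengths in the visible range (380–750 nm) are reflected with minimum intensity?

6

At the upper boundary (n = 1.0 to n = 1.38) the reflected ray undergoes a half-wave phase shift.
Bottom surface (1.38 → 1.59): reflection off a higher-index medium gives a half-wave phase shift.
Net: no relative phase inversion (both shifts match).
With no net inversion, destructive interference in reflection requires 2 n t = (m + ½) λ.
λ = 2 n t / (m + ½) = 4996 / (m + ½) nm.
m=6: 769 nm (IR); m=7: 666 nm (visible); m=8: 588 nm (visible); m=9: 526 nm (visible); m=10: 476 nm (visible); m=11: 434 nm (visible); m=12: 400 nm (visible); m=13: 370 nm (UV).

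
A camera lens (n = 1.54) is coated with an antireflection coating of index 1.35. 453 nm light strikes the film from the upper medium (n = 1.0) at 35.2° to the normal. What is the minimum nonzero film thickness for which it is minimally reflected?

At the upper boundary (n = 1.0 to n = 1.35) the reflected ray undergoes a half-wave phase shift.
At the lower boundary (n = 1.35 to n = 1.54) the reflected ray undergoes a half-wave phase shift.
Net: no relative phase inversion (both shifts match).
For dark reflection here: 2 n t cos θ_r = (m + ½) λ.
Snell's law: 1.0 sin 35.2° = 1.35 sin θ_r → sin θ_r = 0.427, cos θ_r = 0.904.
Minimum at m = 0: t = λ / (4 n cos θ_r) = 453 / (4 × 1.35 × 0.904) = 92.8 nm.

92.8 nm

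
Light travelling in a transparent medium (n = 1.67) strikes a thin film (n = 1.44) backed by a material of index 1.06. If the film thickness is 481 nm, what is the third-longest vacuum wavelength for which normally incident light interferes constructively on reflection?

462 nm

At the upper boundary (n = 1.67 to n = 1.44) the reflected ray undergoes no phase shift.
Ray reflecting at the bottom interface goes from n = 1.44 toward n = 1.06: no phase shift.
The two reflections carry the same phase change, so no net offset.
For maximum reflection here: 2 n t = m λ.
λ = 2 n t / m. The third-longest wavelength is m = 3: λ = 2 × 1.44 × 481 / 3.00 = 462 nm.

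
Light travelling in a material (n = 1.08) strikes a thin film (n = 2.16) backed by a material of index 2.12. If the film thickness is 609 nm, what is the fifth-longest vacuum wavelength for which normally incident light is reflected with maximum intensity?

At the upper boundary (n = 1.08 to n = 2.16) the reflected ray undergoes a half-wave phase shift.
Ray reflecting at the bottom interface goes from n = 2.16 toward n = 2.12: no phase shift.
The two reflections differ by half a wavelength.
So the condition for constructive reflection is 2 n t = (m + ½) λ.
λ = 2 n t / (m + ½). The fifth-longest wavelength is m = 4: λ = 2 × 2.16 × 609 / 4.50 = 585 nm.

585 nm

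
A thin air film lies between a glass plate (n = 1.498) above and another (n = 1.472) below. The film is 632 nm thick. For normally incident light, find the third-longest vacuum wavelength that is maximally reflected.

506 nm

Ray reflecting at the top interface goes from n = 1.498 toward n = 1.0: no phase shift.
Ray reflecting at the bottom interface goes from n = 1.0 toward n = 1.472: a half-wave phase shift.
Net: one phase inversion between the two reflected rays.
With one net inversion, constructive interference in reflection requires 2 n t = (m + ½) λ.
λ = 2 n t / (m + ½). The third-longest wavelength is m = 2: λ = 2 × 1.0 × 632 / 2.50 = 506 nm.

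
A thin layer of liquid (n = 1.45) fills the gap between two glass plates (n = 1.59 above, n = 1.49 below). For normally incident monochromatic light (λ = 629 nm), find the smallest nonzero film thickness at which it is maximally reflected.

Top surface (1.59 → 1.45): reflection off a lower-index medium gives no phase shift.
Ray reflecting at the bottom interface goes from n = 1.45 toward n = 1.49: a half-wave phase shift.
The two reflections differ by half a wavelength.
So the condition for constructive reflection is 2 n t = (m + ½) λ.
Minimum at m = 0: t = λ / (4 n) = 629 / (4 × 1.45) = 108 nm.

108 nm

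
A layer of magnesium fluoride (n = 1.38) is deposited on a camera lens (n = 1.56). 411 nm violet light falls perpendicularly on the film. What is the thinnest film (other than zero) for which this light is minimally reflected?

Ray reflecting at the top interface goes from n = 1.0 toward n = 1.38: a half-wave phase shift.
Ray reflecting at the bottom interface goes from n = 1.38 toward n = 1.56: a half-wave phase shift.
Zero or two π shifts → no net half-wave offset.
With no net inversion, destructive interference in reflection requires 2 n t = (m + ½) λ.
Minimum at m = 0: t = λ / (4 n) = 411 / (4 × 1.38) = 74.5 nm.

74.5 nm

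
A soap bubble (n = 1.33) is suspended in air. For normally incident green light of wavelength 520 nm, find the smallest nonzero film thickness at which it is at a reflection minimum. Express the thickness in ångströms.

Ray reflecting at the top interface goes from n = 1.0 toward n = 1.33: a half-wave phase shift.
At the lower boundary (n = 1.33 to n = 1.0) the reflected ray undergoes no phase shift.
Exactly one π shift → a net half-wave offset.
So the condition for destructive reflection is 2 n t = m λ.
Minimum nonzero at m = 1: t = λ / (2 n) = 520 / (2 × 1.33) = 195 nm.

1955 Å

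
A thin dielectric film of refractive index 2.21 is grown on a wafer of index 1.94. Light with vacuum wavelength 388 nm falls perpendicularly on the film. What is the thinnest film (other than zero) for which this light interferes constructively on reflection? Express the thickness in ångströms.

Ray reflecting at the top interface goes from n = 1.0 toward n = 2.21: a half-wave phase shift.
Bottom surface (2.21 → 1.94): reflection off a lower-index medium gives no phase shift.
Exactly one π shift → a net half-wave offset.
For strong reflection here: 2 n t = (m + ½) λ.
Minimum at m = 0: t = λ / (4 n) = 388 / (4 × 2.21) = 43.9 nm.

439 Å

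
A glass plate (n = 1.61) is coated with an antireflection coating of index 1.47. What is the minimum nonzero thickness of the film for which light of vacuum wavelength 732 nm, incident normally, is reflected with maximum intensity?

249 nm

At the upper boundary (n = 1.0 to n = 1.47) the reflected ray undergoes a half-wave phase shift.
At the lower boundary (n = 1.47 to n = 1.61) the reflected ray undergoes a half-wave phase shift.
Zero or two π shifts → no net half-wave offset.
So the condition for constructive reflection is 2 n t = m λ.
Minimum nonzero at m = 1: t = λ / (2 n) = 732 / (2 × 1.47) = 249 nm.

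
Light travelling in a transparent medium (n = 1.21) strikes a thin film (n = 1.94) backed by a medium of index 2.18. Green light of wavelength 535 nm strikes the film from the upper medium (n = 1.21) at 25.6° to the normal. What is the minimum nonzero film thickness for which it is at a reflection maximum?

At the upper boundary (n = 1.21 to n = 1.94) the reflected ray undergoes a half-wave phase shift.
Bottom surface (1.94 → 2.18): reflection off a higher-index medium gives a half-wave phase shift.
Net: no relative phase inversion (both shifts match).
For strong reflection here: 2 n t cos θ_r = m λ.
Snell's law: 1.21 sin 25.6° = 1.94 sin θ_r → sin θ_r = 0.269, cos θ_r = 0.963.
Minimum nonzero at m = 1: t = λ / (2 n cos θ_r) = 535 / (2 × 1.94 × 0.963) = 143 nm.

143 nm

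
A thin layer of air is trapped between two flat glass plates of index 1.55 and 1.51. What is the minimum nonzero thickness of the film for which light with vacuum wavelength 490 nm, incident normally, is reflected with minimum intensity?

Top surface (1.55 → 1.0): reflection off a lower-index medium gives no phase shift.
Ray reflecting at the bottom interface goes from n = 1.0 toward n = 1.51: a half-wave phase shift.
Net: one phase inversion between the two reflected rays.
With one net inversion, destructive interference in reflection requires 2 n t = m λ.
Minimum nonzero at m = 1: t = λ / (2 n) = 490 / (2 × 1.0) = 245 nm.

245 nm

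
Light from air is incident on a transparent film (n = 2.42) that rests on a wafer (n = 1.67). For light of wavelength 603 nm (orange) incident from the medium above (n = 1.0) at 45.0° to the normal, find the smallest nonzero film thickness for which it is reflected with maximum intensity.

At the upper boundary (n = 1.0 to n = 2.42) the reflected ray undergoes a half-wave phase shift.
At the lower boundary (n = 2.42 to n = 1.67) the reflected ray undergoes no phase shift.
The two reflections differ by half a wavelength.
So the condition for constructive reflection is 2 n t cos θ_r = (m + ½) λ.
Snell's law: 1.0 sin 45.0° = 2.42 sin θ_r → sin θ_r = 0.292, cos θ_r = 0.956.
Minimum at m = 0: t = λ / (4 n cos θ_r) = 603 / (4 × 2.42 × 0.956) = 65.1 nm.

65.1 nm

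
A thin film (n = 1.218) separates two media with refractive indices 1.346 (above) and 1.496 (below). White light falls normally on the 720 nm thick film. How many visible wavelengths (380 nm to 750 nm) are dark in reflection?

Top surface (1.346 → 1.218): reflection off a lower-index medium gives no phase shift.
At the lower boundary (n = 1.218 to n = 1.496) the reflected ray undergoes a half-wave phase shift.
Net: one phase inversion between the two reflected rays.
With one net inversion, destructive interference in reflection requires 2 n t = m λ.
λ = 2 n t / m = 1754 / m nm.
m=2: 877 nm (IR); m=3: 585 nm (visible); m=4: 438 nm (visible); m=5: 351 nm (UV).

2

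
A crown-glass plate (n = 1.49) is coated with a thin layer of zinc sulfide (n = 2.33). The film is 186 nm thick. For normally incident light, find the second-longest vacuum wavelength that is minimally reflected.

Ray reflecting at the top interface goes from n = 1.0 toward n = 2.33: a half-wave phase shift.
Ray reflecting at the bottom interface goes from n = 2.33 toward n = 1.49: no phase shift.
Net: one phase inversion between the two reflected rays.
For dark reflection here: 2 n t = m λ.
λ = 2 n t / m. The second-longest wavelength is m = 2: λ = 2 × 2.33 × 186 / 2.00 = 433 nm.

433 nm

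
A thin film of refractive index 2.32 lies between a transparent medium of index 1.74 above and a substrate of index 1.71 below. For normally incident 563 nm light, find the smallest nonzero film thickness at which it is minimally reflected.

121 nm

At the upper boundary (n = 1.74 to n = 2.32) the reflected ray undergoes a half-wave phase shift.
Ray reflecting at the bottom interface goes from n = 2.32 toward n = 1.71: no phase shift.
Exactly one π shift → a net half-wave offset.
So the condition for destructive reflection is 2 n t = m λ.
Minimum nonzero at m = 1: t = λ / (2 n) = 563 / (2 × 2.32) = 121 nm.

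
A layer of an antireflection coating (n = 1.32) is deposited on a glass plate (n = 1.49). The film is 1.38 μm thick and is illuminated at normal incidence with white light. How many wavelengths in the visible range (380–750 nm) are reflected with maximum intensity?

At the upper boundary (n = 1.0 to n = 1.32) the reflected ray undergoes a half-wave phase shift.
Bottom surface (1.32 → 1.49): reflection off a higher-index medium gives a half-wave phase shift.
Net: no relative phase inversion (both shifts match).
With no net inversion, constructive interference in reflection requires 2 n t = m λ.
λ = 2 n t / m = 3643 / m nm.
m=4: 911 nm (IR); m=5: 729 nm (visible); m=6: 607 nm (visible); m=7: 520 nm (visible); m=8: 455 nm (visible); m=9: 405 nm (visible); m=10: 364 nm (UV).

5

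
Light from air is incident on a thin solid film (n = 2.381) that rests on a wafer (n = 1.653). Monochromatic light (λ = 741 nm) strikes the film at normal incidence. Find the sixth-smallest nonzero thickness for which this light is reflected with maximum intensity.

Ray reflecting at the top interface goes from n = 1.0 toward n = 2.381: a half-wave phase shift.
Ray reflecting at the bottom interface goes from n = 2.381 toward n = 1.653: no phase shift.
Exactly one π shift → a net half-wave offset.
For maximum reflection here: 2 n t = (m + ½) λ.
The sixth-smallest nonzero thickness corresponds to m = 5: t = (m + ½) λ / (2 n) = 5.50 × 741 / (2 × 2.381) = 856 nm.

856 nm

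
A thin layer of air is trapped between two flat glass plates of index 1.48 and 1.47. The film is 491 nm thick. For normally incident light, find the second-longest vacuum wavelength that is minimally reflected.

Ray reflecting at the top interface goes from n = 1.48 toward n = 1.0: no phase shift.
At the lower boundary (n = 1.0 to n = 1.47) the reflected ray undergoes a half-wave phase shift.
The two reflections differ by half a wavelength.
So the condition for destructive reflection is 2 n t = m λ.
λ = 2 n t / m. The second-longest wavelength is m = 2: λ = 2 × 1.0 × 491 / 2.00 = 491 nm.

491 nm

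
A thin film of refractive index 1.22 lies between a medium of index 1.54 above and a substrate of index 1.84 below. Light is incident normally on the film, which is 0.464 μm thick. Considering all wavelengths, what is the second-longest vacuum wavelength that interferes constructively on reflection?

Top surface (1.54 → 1.22): reflection off a lower-index medium gives no phase shift.
Ray reflecting at the bottom interface goes from n = 1.22 toward n = 1.84: a half-wave phase shift.
The two reflections differ by half a wavelength.
With one net inversion, constructive interference in reflection requires 2 n t = (m + ½) λ.
λ = 2 n t / (m + ½). The second-longest wavelength is m = 1: λ = 2 × 1.22 × 464 / 1.50 = 755 nm.

755 nm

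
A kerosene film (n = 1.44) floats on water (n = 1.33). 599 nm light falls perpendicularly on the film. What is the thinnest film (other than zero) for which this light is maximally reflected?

Ray reflecting at the top interface goes from n = 1.0 toward n = 1.44: a half-wave phase shift.
Ray reflecting at the bottom interface goes from n = 1.44 toward n = 1.33: no phase shift.
The two reflections differ by half a wavelength.
So the condition for constructive reflection is 2 n t = (m + ½) λ.
Minimum at m = 0: t = λ / (4 n) = 599 / (4 × 1.44) = 104 nm.

104 nm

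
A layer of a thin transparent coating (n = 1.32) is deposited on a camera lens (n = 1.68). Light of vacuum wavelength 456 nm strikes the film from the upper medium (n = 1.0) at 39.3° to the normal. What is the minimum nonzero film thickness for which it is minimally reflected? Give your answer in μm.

0.0984 μm

Ray reflecting at the top interface goes from n = 1.0 toward n = 1.32: a half-wave phase shift.
At the lower boundary (n = 1.32 to n = 1.68) the reflected ray undergoes a half-wave phase shift.
Zero or two π shifts → no net half-wave offset.
For dark reflection here: 2 n t cos θ_r = (m + ½) λ.
Snell's law: 1.0 sin 39.3° = 1.32 sin θ_r → sin θ_r = 0.480, cos θ_r = 0.877.
Minimum at m = 0: t = λ / (4 n cos θ_r) = 456 / (4 × 1.32 × 0.877) = 98.4 nm.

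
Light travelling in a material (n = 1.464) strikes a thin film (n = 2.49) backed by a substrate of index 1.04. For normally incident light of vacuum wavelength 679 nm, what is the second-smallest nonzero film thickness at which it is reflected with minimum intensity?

273 nm

Ray reflecting at the top interface goes from n = 1.464 toward n = 2.49: a half-wave phase shift.
Ray reflecting at the bottom interface goes from n = 2.49 toward n = 1.04: no phase shift.
Exactly one π shift → a net half-wave offset.
For minimum reflection here: 2 n t = m λ.
The second-smallest nonzero thickness corresponds to m = 2: t = m λ / (2 n) = 2.00 × 679 / (2 × 2.49) = 273 nm.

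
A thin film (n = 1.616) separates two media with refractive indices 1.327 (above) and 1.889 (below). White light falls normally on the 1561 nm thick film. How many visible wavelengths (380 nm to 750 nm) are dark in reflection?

Top surface (1.327 → 1.616): reflection off a higher-index medium gives a half-wave phase shift.
Ray reflecting at the bottom interface goes from n = 1.616 toward n = 1.889: a half-wave phase shift.
Net: no relative phase inversion (both shifts match).
With no net inversion, destructive interference in reflection requires 2 n t = (m + ½) λ.
λ = 2 n t / (m + ½) = 5045 / (m + ½) nm.
m=6: 776 nm (IR); m=7: 673 nm (visible); m=8: 594 nm (visible); m=9: 531 nm (visible); m=10: 480 nm (visible); m=11: 439 nm (visible); m=12: 404 nm (visible); m=13: 374 nm (UV).

6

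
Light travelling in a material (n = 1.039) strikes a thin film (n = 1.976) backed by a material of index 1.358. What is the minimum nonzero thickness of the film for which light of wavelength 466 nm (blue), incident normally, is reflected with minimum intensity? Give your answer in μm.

0.118 μm

Top surface (1.039 → 1.976): reflection off a higher-index medium gives a half-wave phase shift.
Ray reflecting at the bottom interface goes from n = 1.976 toward n = 1.358: no phase shift.
The two reflections differ by half a wavelength.
For minimum reflection here: 2 n t = m λ.
Minimum nonzero at m = 1: t = λ / (2 n) = 466 / (2 × 1.976) = 118 nm.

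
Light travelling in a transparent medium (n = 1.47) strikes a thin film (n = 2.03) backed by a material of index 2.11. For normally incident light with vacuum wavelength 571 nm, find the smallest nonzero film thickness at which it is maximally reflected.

141 nm

Top surface (1.47 → 2.03): reflection off a higher-index medium gives a half-wave phase shift.
At the lower boundary (n = 2.03 to n = 2.11) the reflected ray undergoes a half-wave phase shift.
Net: no relative phase inversion (both shifts match).
For strong reflection here: 2 n t = m λ.
Minimum nonzero at m = 1: t = λ / (2 n) = 571 / (2 × 2.03) = 141 nm.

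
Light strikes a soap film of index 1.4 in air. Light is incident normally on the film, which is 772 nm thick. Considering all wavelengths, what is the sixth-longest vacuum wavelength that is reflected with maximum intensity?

393 nm

Ray reflecting at the top interface goes from n = 1.0 toward n = 1.4: a half-wave phase shift.
At the lower boundary (n = 1.4 to n = 1.0) the reflected ray undergoes no phase shift.
The two reflections differ by half a wavelength.
With one net inversion, constructive interference in reflection requires 2 n t = (m + ½) λ.
λ = 2 n t / (m + ½). The sixth-longest wavelength is m = 5: λ = 2 × 1.4 × 772 / 5.50 = 393 nm.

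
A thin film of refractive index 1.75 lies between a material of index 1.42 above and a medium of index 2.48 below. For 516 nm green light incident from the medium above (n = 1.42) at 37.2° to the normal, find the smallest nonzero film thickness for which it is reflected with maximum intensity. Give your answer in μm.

Ray reflecting at the top interface goes from n = 1.42 toward n = 1.75: a half-wave phase shift.
Ray reflecting at the bottom interface goes from n = 1.75 toward n = 2.48: a half-wave phase shift.
Zero or two π shifts → no net half-wave offset.
With no net inversion, constructive interference in reflection requires 2 n t cos θ_r = m λ.
Snell's law: 1.42 sin 37.2° = 1.75 sin θ_r → sin θ_r = 0.491, cos θ_r = 0.871.
Minimum nonzero at m = 1: t = λ / (2 n cos θ_r) = 516 / (2 × 1.75 × 0.871) = 169 nm.

0.169 μm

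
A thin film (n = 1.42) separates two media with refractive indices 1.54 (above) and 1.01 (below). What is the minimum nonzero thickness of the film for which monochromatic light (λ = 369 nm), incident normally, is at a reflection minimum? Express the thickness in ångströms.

At the upper boundary (n = 1.54 to n = 1.42) the reflected ray undergoes no phase shift.
Ray reflecting at the bottom interface goes from n = 1.42 toward n = 1.01: no phase shift.
The two reflections carry the same phase change, so no net offset.
So the condition for destructive reflection is 2 n t = (m + ½) λ.
Minimum at m = 0: t = λ / (4 n) = 369 / (4 × 1.42) = 65.0 nm.

650 Å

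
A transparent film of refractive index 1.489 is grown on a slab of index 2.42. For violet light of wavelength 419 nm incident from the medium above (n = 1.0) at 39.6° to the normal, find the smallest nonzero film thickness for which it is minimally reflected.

Ray reflecting at the top interface goes from n = 1.0 toward n = 1.489: a half-wave phase shift.
Bottom surface (1.489 → 2.42): reflection off a higher-index medium gives a half-wave phase shift.
The two reflections carry the same phase change, so no net offset.
With no net inversion, destructive interference in reflection requires 2 n t cos θ_r = (m + ½) λ.
Snell's law: 1.0 sin 39.6° = 1.489 sin θ_r → sin θ_r = 0.428, cos θ_r = 0.904.
Minimum at m = 0: t = λ / (4 n cos θ_r) = 419 / (4 × 1.489 × 0.904) = 77.8 nm.

77.8 nm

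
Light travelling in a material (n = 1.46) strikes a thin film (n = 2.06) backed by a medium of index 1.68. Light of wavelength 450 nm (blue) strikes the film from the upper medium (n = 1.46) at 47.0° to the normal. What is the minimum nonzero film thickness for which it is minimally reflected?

Ray reflecting at the top interface goes from n = 1.46 toward n = 2.06: a half-wave phase shift.
Bottom surface (2.06 → 1.68): reflection off a lower-index medium gives no phase shift.
The two reflections differ by half a wavelength.
For dark reflection here: 2 n t cos θ_r = m λ.
Snell's law: 1.46 sin 47.0° = 2.06 sin θ_r → sin θ_r = 0.518, cos θ_r = 0.855.
Minimum nonzero at m = 1: t = λ / (2 n cos θ_r) = 450 / (2 × 2.06 × 0.855) = 128 nm.

128 nm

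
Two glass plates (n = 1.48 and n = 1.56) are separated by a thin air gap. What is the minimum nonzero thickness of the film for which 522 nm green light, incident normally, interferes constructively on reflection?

Top surface (1.48 → 1.0): reflection off a lower-index medium gives no phase shift.
At the lower boundary (n = 1.0 to n = 1.56) the reflected ray undergoes a half-wave phase shift.
Exactly one π shift → a net half-wave offset.
So the condition for constructive reflection is 2 n t = (m + ½) λ.
Minimum at m = 0: t = λ / (4 n) = 522 / (4 × 1.0) = 131 nm.

131 nm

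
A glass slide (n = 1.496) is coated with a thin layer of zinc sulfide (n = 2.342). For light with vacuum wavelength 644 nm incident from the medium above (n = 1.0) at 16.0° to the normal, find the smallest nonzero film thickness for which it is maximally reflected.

Top surface (1.0 → 2.342): reflection off a higher-index medium gives a half-wave phase shift.
Ray reflecting at the bottom interface goes from n = 2.342 toward n = 1.496: no phase shift.
Net: one phase inversion between the two reflected rays.
With one net inversion, constructive interference in reflection requires 2 n t cos θ_r = (m + ½) λ.
Snell's law: 1.0 sin 16.0° = 2.342 sin θ_r → sin θ_r = 0.118, cos θ_r = 0.993.
Minimum at m = 0: t = λ / (4 n cos θ_r) = 644 / (4 × 2.342 × 0.993) = 69.2 nm.

69.2 nm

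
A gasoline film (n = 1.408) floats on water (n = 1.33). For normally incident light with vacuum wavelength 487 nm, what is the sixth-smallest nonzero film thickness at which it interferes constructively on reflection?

Top surface (1.0 → 1.408): reflection off a higher-index medium gives a half-wave phase shift.
At the lower boundary (n = 1.408 to n = 1.33) the reflected ray undergoes no phase shift.
Exactly one π shift → a net half-wave offset.
With one net inversion, constructive interference in reflection requires 2 n t = (m + ½) λ.
The sixth-smallest nonzero thickness corresponds to m = 5: t = (m + ½) λ / (2 n) = 5.50 × 487 / (2 × 1.408) = 951 nm.

951 nm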